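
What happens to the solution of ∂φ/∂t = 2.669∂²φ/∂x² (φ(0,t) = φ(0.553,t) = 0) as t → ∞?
φ → 0. Heat diffuses out through both boundaries.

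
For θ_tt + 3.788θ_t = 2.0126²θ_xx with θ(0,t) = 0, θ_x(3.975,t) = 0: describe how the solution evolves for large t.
θ → 0. Damping (γ=3.788) dissipates energy; oscillations decay exponentially.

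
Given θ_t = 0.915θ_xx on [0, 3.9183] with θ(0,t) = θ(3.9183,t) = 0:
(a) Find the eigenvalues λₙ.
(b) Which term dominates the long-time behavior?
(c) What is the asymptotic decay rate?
Eigenvalues: λₙ = 0.915n²π²/3.9183².
First three modes:
  n=1: λ₁ = 0.915π²/3.9183² ≈ 0.588
  n=2: λ₂ = 3.66π²/3.9183² ≈ 2.353 (4× faster decay)
  n=3: λ₃ = 8.235π²/3.9183² ≈ 5.294 (9× faster decay)
As t → ∞, higher modes decay exponentially faster. The n=1 mode dominates: θ ~ c₁ sin(πx/3.9183) e^{-λ₁t}.
Decay rate: λ₁ = 0.915π²/3.9183² ≈ 0.588.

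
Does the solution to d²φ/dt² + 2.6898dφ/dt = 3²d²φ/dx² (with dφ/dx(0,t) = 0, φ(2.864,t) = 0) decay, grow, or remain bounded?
φ → 0. Damping (γ=2.6898) dissipates energy; oscillations decay exponentially.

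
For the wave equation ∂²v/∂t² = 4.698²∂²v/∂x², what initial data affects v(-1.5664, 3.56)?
Domain of dependence: [-18.29128, 15.15848]. Signals travel at speed 4.698, so data within |x - -1.5664| ≤ 4.698·3.56 = 16.72488 can reach the point.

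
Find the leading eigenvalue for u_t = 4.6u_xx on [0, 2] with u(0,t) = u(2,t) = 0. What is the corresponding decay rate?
Eigenvalues: λₙ = 4.6n²π²/2².
First three modes:
  n=1: λ₁ = 4.6π²/2² ≈ 11.35
  n=2: λ₂ = 18.4π²/2² ≈ 45.4 (4× faster decay)
  n=3: λ₃ = 41.4π²/2² ≈ 102.15 (9× faster decay)
As t → ∞, higher modes decay exponentially faster. The n=1 mode dominates: u ~ c₁ sin(πx/2) e^{-λ₁t}.
Decay rate: λ₁ = 4.6π²/2² ≈ 11.35.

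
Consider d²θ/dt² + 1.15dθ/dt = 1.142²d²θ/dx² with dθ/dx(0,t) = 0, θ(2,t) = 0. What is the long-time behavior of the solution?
As t → ∞, θ → 0. Damping (γ=1.15) dissipates energy; oscillations decay exponentially.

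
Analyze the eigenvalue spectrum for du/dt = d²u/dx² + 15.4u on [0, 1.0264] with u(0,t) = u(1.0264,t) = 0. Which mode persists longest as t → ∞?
Eigenvalues: λₙ = n²π²/1.0264² - 15.4.
First three modes:
  n=1: λ₁ = π²/1.0264² - 15.4 ≈ -6.032
  n=2: λ₂ = 4π²/1.0264² - 15.4 ≈ 22.074
  n=3: λ₃ = 9π²/1.0264² - 15.4 ≈ 68.916
Since π²/1.0264² ≈ 9.368 < 15.4, λ₁ < 0.
The n=1 mode grows fastest (−λₙ is largest for n=1) → dominates.
Asymptotic: u ~ c₁ sin(πx/1.0264) e^{6.032t} (exponential growth at rate −λ₁ ≈ 6.032).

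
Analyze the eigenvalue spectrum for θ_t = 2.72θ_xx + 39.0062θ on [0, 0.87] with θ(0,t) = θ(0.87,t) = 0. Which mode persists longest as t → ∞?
Eigenvalues: λₙ = 2.72n²π²/0.87² - 39.0062.
First three modes:
  n=1: λ₁ = 2.72π²/0.87² - 39.0062 ≈ -3.539
  n=2: λ₂ = 10.88π²/0.87² - 39.0062 ≈ 102.864
  n=3: λ₃ = 24.48π²/0.87² - 39.0062 ≈ 280.201
Since 2.72π²/0.87² ≈ 35.467 < 39.0062, λ₁ < 0.
The n=1 mode grows fastest (−λₙ is largest for n=1) → dominates.
Asymptotic: θ ~ c₁ sin(πx/0.87) e^{3.539t} (exponential growth at rate −λ₁ ≈ 3.539).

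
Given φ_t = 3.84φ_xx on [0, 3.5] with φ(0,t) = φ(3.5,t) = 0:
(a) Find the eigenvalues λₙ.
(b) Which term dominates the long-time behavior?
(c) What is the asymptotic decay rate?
Eigenvalues: λₙ = 3.84n²π²/3.5².
First three modes:
  n=1: λ₁ = 3.84π²/3.5² ≈ 3.094
  n=2: λ₂ = 15.36π²/3.5² ≈ 12.375 (4× faster decay)
  n=3: λ₃ = 34.56π²/3.5² ≈ 27.844 (9× faster decay)
As t → ∞, higher modes decay exponentially faster. The n=1 mode dominates: φ ~ c₁ sin(πx/3.5) e^{-λ₁t}.
Decay rate: λ₁ = 3.84π²/3.5² ≈ 3.094.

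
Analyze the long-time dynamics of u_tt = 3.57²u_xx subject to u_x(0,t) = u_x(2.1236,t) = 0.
Long-time behavior: u oscillates about a mean that drifts linearly in t (generically unbounded; no decay). There is no damping, so the nonconstant modes persist as standing waves (energy conserved, no decay). But with Neumann conditions at both ends the constant mode has eigenvalue 0: the spatial mean M(t) of u satisfies M'' = 0, so M(t) = M(0) + M'(0)·t. Unless the initial velocity has zero mean (∫u_t(x,0)dx = 0), the solution grows linearly in t (unbounded, though not exponentially); if it does have zero mean, the solution stays bounded and simply oscillates.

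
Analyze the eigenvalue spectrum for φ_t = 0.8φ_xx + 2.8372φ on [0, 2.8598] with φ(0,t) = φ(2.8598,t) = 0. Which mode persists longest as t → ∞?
Eigenvalues: λₙ = 0.8n²π²/2.8598² - 2.8372.
First three modes:
  n=1: λ₁ = 0.8π²/2.8598² - 2.8372 ≈ -1.872
  n=2: λ₂ = 3.2π²/2.8598² - 2.8372 ≈ 1.024
  n=3: λ₃ = 7.2π²/2.8598² - 2.8372 ≈ 5.852
Since 0.8π²/2.8598² ≈ 0.965 < 2.8372, λ₁ < 0.
The n=1 mode grows fastest (−λₙ is largest for n=1) → dominates.
Asymptotic: φ ~ c₁ sin(πx/2.8598) e^{1.872t} (exponential growth at rate −λ₁ ≈ 1.872).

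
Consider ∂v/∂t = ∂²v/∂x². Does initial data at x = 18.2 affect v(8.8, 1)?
Yes, for any finite x. The heat equation has infinite propagation speed, so all initial data affects all points at any t > 0.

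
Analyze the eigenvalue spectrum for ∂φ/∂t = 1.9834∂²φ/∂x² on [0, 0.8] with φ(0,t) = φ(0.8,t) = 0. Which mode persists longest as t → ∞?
Eigenvalues: λₙ = 1.9834n²π²/0.8².
First three modes:
  n=1: λ₁ = 1.9834π²/0.8² ≈ 30.587
  n=2: λ₂ = 7.9336π²/0.8² ≈ 122.346 (4× faster decay)
  n=3: λ₃ = 17.8506π²/0.8² ≈ 275.279 (9× faster decay)
As t → ∞, higher modes decay exponentially faster. The n=1 mode dominates: φ ~ c₁ sin(πx/0.8) e^{-λ₁t}.
Decay rate: λ₁ = 1.9834π²/0.8² ≈ 30.587.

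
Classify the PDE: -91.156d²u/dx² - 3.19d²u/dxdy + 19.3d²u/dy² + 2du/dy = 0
A = -91.156, B = -3.19, C = 19.3. Discriminant B² - 4AC = 7047.4193. Since 7047.4193 > 0, hyperbolic.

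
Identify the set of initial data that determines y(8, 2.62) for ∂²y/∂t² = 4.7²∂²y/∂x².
Domain of dependence: [-4.314, 20.314]. Signals travel at speed 4.7, so data within |x - 8| ≤ 4.7·2.62 = 12.314 can reach the point.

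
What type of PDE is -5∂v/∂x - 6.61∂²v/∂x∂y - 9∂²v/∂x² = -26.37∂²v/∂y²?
Rewriting in standard form: -9∂²v/∂x² - 6.61∂²v/∂x∂y + 26.37∂²v/∂y² - 5∂v/∂x = 0. With A = -9, B = -6.61, C = 26.37, the discriminant is 993.0121. This is a hyperbolic PDE.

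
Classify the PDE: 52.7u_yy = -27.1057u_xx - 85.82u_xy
Rewriting in standard form: 27.1057u_xx + 85.82u_xy + 52.7u_yy = 0. A = 27.1057, B = 85.82, C = 52.7. Discriminant B² - 4AC = 1651.19084. Since 1651.19084 > 0, hyperbolic.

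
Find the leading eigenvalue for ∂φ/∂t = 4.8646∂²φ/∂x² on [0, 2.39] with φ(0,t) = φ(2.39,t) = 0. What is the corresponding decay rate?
Eigenvalues: λₙ = 4.8646n²π²/2.39².
First three modes:
  n=1: λ₁ = 4.8646π²/2.39² ≈ 8.405
  n=2: λ₂ = 19.4584π²/2.39² ≈ 33.621 (4× faster decay)
  n=3: λ₃ = 43.7814π²/2.39² ≈ 75.647 (9× faster decay)
As t → ∞, higher modes decay exponentially faster. The n=1 mode dominates: φ ~ c₁ sin(πx/2.39) e^{-λ₁t}.
Decay rate: λ₁ = 4.8646π²/2.39² ≈ 8.405.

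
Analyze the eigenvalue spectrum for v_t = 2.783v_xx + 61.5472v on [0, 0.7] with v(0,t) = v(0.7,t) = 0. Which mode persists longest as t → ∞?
Eigenvalues: λₙ = 2.783n²π²/0.7² - 61.5472.
First three modes:
  n=1: λ₁ = 2.783π²/0.7² - 61.5472 ≈ -5.492
  n=2: λ₂ = 11.132π²/0.7² - 61.5472 ≈ 162.674
  n=3: λ₃ = 25.047π²/0.7² - 61.5472 ≈ 442.951
Since 2.783π²/0.7² ≈ 56.055 < 61.5472, λ₁ < 0.
The n=1 mode grows fastest (−λₙ is largest for n=1) → dominates.
Asymptotic: v ~ c₁ sin(πx/0.7) e^{5.492t} (exponential growth at rate −λ₁ ≈ 5.492).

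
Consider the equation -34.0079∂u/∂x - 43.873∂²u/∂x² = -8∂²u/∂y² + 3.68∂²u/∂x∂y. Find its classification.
Rewriting in standard form: -43.873∂²u/∂x² - 3.68∂²u/∂x∂y + 8∂²u/∂y² - 34.0079∂u/∂x = 0. Hyperbolic. (A = -43.873, B = -3.68, C = 8 gives B² - 4AC = 1417.4784.)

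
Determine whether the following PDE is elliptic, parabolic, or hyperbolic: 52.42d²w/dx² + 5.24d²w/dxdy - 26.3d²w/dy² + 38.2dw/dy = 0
Coefficients: A = 52.42, B = 5.24, C = -26.3. B² - 4AC = 5542.0416, which is positive, so the equation is hyperbolic.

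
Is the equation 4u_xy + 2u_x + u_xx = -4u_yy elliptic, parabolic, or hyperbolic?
Rewriting in standard form: u_xx + 4u_xy + 4u_yy + 2u_x = 0. Computing B² - 4AC with A = 1, B = 4, C = 4: discriminant = 0 (zero). Answer: parabolic.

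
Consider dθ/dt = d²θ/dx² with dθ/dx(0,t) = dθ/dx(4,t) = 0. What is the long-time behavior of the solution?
As t → ∞, θ → constant (steady state). Heat is conserved (no flux at boundaries); solution approaches the spatial average.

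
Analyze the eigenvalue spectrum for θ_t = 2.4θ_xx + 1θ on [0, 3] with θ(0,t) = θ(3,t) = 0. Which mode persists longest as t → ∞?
Eigenvalues: λₙ = 2.4n²π²/3² - 1.
First three modes:
  n=1: λ₁ = 2.4π²/3² - 1 ≈ 1.632
  n=2: λ₂ = 9.6π²/3² - 1 ≈ 9.528
  n=3: λ₃ = 21.6π²/3² - 1 ≈ 22.687
Since 2.4π²/3² ≈ 2.632 > 1, all λₙ > 0.
The n=1 mode decays slowest → dominates as t → ∞.
Asymptotic: θ ~ c₁ sin(πx/3) e^{-λ₁t} with decay rate λ₁ ≈ 1.632.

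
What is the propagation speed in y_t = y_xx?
Infinite. The heat equation is parabolic, not hyperbolic, so disturbances propagate instantly.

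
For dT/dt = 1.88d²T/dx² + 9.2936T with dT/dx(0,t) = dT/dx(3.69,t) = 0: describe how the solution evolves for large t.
T grows unboundedly. With Neumann BCs the constant mode has diffusion eigenvalue 0, so any r > 0 makes it grow like e^(9.2936t); solution grows exponentially.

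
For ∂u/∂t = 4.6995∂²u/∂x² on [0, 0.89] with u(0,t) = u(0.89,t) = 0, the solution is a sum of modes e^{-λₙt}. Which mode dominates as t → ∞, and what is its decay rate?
Eigenvalues: λₙ = 4.6995n²π²/0.89².
First three modes:
  n=1: λ₁ = 4.6995π²/0.89² ≈ 58.556
  n=2: λ₂ = 18.798π²/0.89² ≈ 234.224 (4× faster decay)
  n=3: λ₃ = 42.2955π²/0.89² ≈ 527.004 (9× faster decay)
As t → ∞, higher modes decay exponentially faster. The n=1 mode dominates: u ~ c₁ sin(πx/0.89) e^{-λ₁t}.
Decay rate: λ₁ = 4.6995π²/0.89² ≈ 58.556.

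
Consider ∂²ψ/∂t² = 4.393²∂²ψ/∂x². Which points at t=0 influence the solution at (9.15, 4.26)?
Domain of dependence: [-9.56418, 27.86418]. Signals travel at speed 4.393, so data within |x - 9.15| ≤ 4.393·4.26 = 18.71418 can reach the point.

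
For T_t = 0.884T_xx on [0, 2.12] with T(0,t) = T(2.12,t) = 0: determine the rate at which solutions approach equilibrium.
Eigenvalues: λₙ = 0.884n²π²/2.12².
First three modes:
  n=1: λ₁ = 0.884π²/2.12² ≈ 1.941
  n=2: λ₂ = 3.536π²/2.12² ≈ 7.765 (4× faster decay)
  n=3: λ₃ = 7.956π²/2.12² ≈ 17.471 (9× faster decay)
As t → ∞, higher modes decay exponentially faster. The n=1 mode dominates: T ~ c₁ sin(πx/2.12) e^{-λ₁t}.
Decay rate: λ₁ = 0.884π²/2.12² ≈ 1.941.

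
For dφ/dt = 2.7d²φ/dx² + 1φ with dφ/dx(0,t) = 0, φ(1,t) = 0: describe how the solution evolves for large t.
φ → 0. Diffusion dominates reaction (r=1 < κπ²/(4L²)≈6.66); solution decays.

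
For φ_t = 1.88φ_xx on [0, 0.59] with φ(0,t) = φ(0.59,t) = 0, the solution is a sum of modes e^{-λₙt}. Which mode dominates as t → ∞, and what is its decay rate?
Eigenvalues: λₙ = 1.88n²π²/0.59².
First three modes:
  n=1: λ₁ = 1.88π²/0.59² ≈ 53.303
  n=2: λ₂ = 7.52π²/0.59² ≈ 213.213 (4× faster decay)
  n=3: λ₃ = 16.92π²/0.59² ≈ 479.729 (9× faster decay)
As t → ∞, higher modes decay exponentially faster. The n=1 mode dominates: φ ~ c₁ sin(πx/0.59) e^{-λ₁t}.
Decay rate: λ₁ = 1.88π²/0.59² ≈ 53.303.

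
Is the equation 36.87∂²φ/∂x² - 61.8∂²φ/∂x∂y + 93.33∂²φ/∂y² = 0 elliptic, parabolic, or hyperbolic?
Computing B² - 4AC with A = 36.87, B = -61.8, C = 93.33: discriminant = -9945.0684 (negative). Answer: elliptic.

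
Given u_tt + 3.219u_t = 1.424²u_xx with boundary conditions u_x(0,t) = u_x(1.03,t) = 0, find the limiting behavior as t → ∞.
u → constant (steady state). Damping (γ=3.219) dissipates the nonconstant modes; with Neumann BCs the spatial average obeys M''+γM'=0 and tends to a finite limit.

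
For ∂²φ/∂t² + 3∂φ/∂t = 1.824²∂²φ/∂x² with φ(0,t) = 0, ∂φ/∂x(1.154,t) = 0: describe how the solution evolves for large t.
φ → 0. Damping (γ=3) dissipates energy; oscillations decay exponentially.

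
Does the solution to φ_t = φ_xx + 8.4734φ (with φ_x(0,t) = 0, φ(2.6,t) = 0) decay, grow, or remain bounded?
φ grows unboundedly. Reaction dominates diffusion (r=8.4734 > κπ²/(4L²)≈0.37); solution grows exponentially.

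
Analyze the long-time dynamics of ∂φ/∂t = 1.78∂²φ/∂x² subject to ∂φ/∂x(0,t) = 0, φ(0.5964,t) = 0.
Long-time behavior: φ → 0. Heat escapes through the Dirichlet boundary.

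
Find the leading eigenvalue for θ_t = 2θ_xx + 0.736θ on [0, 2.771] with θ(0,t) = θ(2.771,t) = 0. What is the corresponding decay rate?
Eigenvalues: λₙ = 2n²π²/2.771² - 0.736.
First three modes:
  n=1: λ₁ = 2π²/2.771² - 0.736 ≈ 1.835
  n=2: λ₂ = 8π²/2.771² - 0.736 ≈ 9.547
  n=3: λ₃ = 18π²/2.771² - 0.736 ≈ 22.401
Since 2π²/2.771² ≈ 2.571 > 0.736, all λₙ > 0.
The n=1 mode decays slowest → dominates as t → ∞.
Asymptotic: θ ~ c₁ sin(πx/2.771) e^{-λ₁t} with decay rate λ₁ ≈ 1.835.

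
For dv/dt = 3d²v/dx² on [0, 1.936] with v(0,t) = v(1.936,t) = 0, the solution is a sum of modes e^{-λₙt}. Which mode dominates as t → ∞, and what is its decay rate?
Eigenvalues: λₙ = 3n²π²/1.936².
First three modes:
  n=1: λ₁ = 3π²/1.936² ≈ 7.9
  n=2: λ₂ = 12π²/1.936² ≈ 31.599 (4× faster decay)
  n=3: λ₃ = 27π²/1.936² ≈ 71.097 (9× faster decay)
As t → ∞, higher modes decay exponentially faster. The n=1 mode dominates: v ~ c₁ sin(πx/1.936) e^{-λ₁t}.
Decay rate: λ₁ = 3π²/1.936² ≈ 7.9.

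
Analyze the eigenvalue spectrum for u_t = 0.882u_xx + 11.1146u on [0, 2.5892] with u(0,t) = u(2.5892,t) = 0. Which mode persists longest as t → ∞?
Eigenvalues: λₙ = 0.882n²π²/2.5892² - 11.1146.
First three modes:
  n=1: λ₁ = 0.882π²/2.5892² - 11.1146 ≈ -9.816
  n=2: λ₂ = 3.528π²/2.5892² - 11.1146 ≈ -5.921
  n=3: λ₃ = 7.938π²/2.5892² - 11.1146 ≈ 0.572
Since 0.882π²/2.5892² ≈ 1.298 < 11.1146, λ₁ < 0.
The n=1 mode grows fastest (−λₙ is largest for n=1) → dominates.
Asymptotic: u ~ c₁ sin(πx/2.5892) e^{9.816t} (exponential growth at rate −λ₁ ≈ 9.816).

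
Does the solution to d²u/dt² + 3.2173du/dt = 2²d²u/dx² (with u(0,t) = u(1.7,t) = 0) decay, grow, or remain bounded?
u → 0. Damping (γ=3.2173) dissipates energy; oscillations decay exponentially.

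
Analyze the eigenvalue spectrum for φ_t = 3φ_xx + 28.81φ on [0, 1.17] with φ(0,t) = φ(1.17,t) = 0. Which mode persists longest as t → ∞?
Eigenvalues: λₙ = 3n²π²/1.17² - 28.81.
First three modes:
  n=1: λ₁ = 3π²/1.17² - 28.81 ≈ -7.18
  n=2: λ₂ = 12π²/1.17² - 28.81 ≈ 57.709
  n=3: λ₃ = 27π²/1.17² - 28.81 ≈ 165.857
Since 3π²/1.17² ≈ 21.63 < 28.81, λ₁ < 0.
The n=1 mode grows fastest (−λₙ is largest for n=1) → dominates.
Asymptotic: φ ~ c₁ sin(πx/1.17) e^{7.18t} (exponential growth at rate −λ₁ ≈ 7.18).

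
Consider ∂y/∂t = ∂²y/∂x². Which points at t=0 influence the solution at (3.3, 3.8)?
The entire real line. The heat equation has infinite propagation speed: any initial disturbance instantly affects all points (though exponentially small far away).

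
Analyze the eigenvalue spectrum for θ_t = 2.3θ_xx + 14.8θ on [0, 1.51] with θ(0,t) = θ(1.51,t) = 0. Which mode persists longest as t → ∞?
Eigenvalues: λₙ = 2.3n²π²/1.51² - 14.8.
First three modes:
  n=1: λ₁ = 2.3π²/1.51² - 14.8 ≈ -4.844
  n=2: λ₂ = 9.2π²/1.51² - 14.8 ≈ 25.023
  n=3: λ₃ = 20.7π²/1.51² - 14.8 ≈ 74.802
Since 2.3π²/1.51² ≈ 9.956 < 14.8, λ₁ < 0.
The n=1 mode grows fastest (−λₙ is largest for n=1) → dominates.
Asymptotic: θ ~ c₁ sin(πx/1.51) e^{4.844t} (exponential growth at rate −λ₁ ≈ 4.844).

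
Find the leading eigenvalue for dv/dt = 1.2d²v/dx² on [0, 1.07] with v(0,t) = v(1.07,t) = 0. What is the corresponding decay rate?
Eigenvalues: λₙ = 1.2n²π²/1.07².
First three modes:
  n=1: λ₁ = 1.2π²/1.07² ≈ 10.345
  n=2: λ₂ = 4.8π²/1.07² ≈ 41.378 (4× faster decay)
  n=3: λ₃ = 10.8π²/1.07² ≈ 93.101 (9× faster decay)
As t → ∞, higher modes decay exponentially faster. The n=1 mode dominates: v ~ c₁ sin(πx/1.07) e^{-λ₁t}.
Decay rate: λ₁ = 1.2π²/1.07² ≈ 10.345.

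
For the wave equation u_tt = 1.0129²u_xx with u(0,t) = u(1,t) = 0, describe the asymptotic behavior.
u oscillates (no decay). Energy is conserved; the solution oscillates indefinitely as standing waves.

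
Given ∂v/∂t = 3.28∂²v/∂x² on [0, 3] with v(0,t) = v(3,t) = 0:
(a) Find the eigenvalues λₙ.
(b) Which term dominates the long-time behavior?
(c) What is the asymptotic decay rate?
Eigenvalues: λₙ = 3.28n²π²/3².
First three modes:
  n=1: λ₁ = 3.28π²/3² ≈ 3.597
  n=2: λ₂ = 13.12π²/3² ≈ 14.388 (4× faster decay)
  n=3: λ₃ = 29.52π²/3² ≈ 32.372 (9× faster decay)
As t → ∞, higher modes decay exponentially faster. The n=1 mode dominates: v ~ c₁ sin(πx/3) e^{-λ₁t}.
Decay rate: λ₁ = 3.28π²/3² ≈ 3.597.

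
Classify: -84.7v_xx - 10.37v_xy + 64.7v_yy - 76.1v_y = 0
Hyperbolic (discriminant = 22027.8969).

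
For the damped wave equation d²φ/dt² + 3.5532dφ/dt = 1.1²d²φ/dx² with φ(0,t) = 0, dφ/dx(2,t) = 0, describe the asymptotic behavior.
φ → 0. Damping (γ=3.5532) dissipates energy; oscillations decay exponentially.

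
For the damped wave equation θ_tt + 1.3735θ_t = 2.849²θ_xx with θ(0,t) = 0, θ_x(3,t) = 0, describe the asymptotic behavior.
θ → 0. Damping (γ=1.3735) dissipates energy; oscillations decay exponentially.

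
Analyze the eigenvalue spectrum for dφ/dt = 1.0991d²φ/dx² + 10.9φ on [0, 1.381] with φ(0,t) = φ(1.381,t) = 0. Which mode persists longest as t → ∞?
Eigenvalues: λₙ = 1.0991n²π²/1.381² - 10.9.
First three modes:
  n=1: λ₁ = 1.0991π²/1.381² - 10.9 ≈ -5.212
  n=2: λ₂ = 4.3964π²/1.381² - 10.9 ≈ 11.851
  n=3: λ₃ = 9.8919π²/1.381² - 10.9 ≈ 40.291
Since 1.0991π²/1.381² ≈ 5.688 < 10.9, λ₁ < 0.
The n=1 mode grows fastest (−λₙ is largest for n=1) → dominates.
Asymptotic: φ ~ c₁ sin(πx/1.381) e^{5.212t} (exponential growth at rate −λ₁ ≈ 5.212).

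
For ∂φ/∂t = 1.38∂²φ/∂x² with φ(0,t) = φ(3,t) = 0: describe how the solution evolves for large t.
φ → 0. Heat diffuses out through both boundaries.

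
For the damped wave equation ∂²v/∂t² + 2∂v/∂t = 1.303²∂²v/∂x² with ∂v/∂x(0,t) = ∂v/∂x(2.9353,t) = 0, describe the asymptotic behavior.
v → constant (steady state). Damping (γ=2) dissipates the nonconstant modes; with Neumann BCs the spatial average obeys M''+γM'=0 and tends to a finite limit.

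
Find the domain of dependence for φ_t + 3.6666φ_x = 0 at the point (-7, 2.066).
A single point: x = -14.5751956. The characteristic through (-7, 2.066) is x - 3.6666t = const, so x = -7 - 3.6666·2.066 = -14.5751956.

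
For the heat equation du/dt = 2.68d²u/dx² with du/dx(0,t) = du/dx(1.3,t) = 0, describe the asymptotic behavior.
u → constant (steady state). Heat is conserved (no flux at boundaries); solution approaches the spatial average.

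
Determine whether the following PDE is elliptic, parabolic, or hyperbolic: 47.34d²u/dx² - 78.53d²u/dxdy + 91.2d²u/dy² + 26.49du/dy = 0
Coefficients: A = 47.34, B = -78.53, C = 91.2. B² - 4AC = -11102.6711, which is negative, so the equation is elliptic.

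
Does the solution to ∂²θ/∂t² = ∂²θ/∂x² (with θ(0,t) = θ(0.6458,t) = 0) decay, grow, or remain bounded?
θ oscillates (no decay). Energy is conserved; the solution oscillates indefinitely as standing waves.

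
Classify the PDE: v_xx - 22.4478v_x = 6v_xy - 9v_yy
Rewriting in standard form: v_xx - 6v_xy + 9v_yy - 22.4478v_x = 0. A = 1, B = -6, C = 9. Discriminant B² - 4AC = 0. Since 0 = 0, parabolic.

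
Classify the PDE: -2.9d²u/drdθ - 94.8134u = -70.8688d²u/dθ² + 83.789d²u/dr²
Rewriting in standard form: -83.789d²u/dr² - 2.9d²u/drdθ + 70.8688d²u/dθ² - 94.8134u = 0. A = -83.789, B = -2.9, C = 70.8688. Discriminant B² - 4AC = 23760.5135328. Since 23760.5135328 > 0, hyperbolic.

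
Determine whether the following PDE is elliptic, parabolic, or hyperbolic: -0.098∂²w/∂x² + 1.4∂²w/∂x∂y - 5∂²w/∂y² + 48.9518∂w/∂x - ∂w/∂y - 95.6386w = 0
Coefficients: A = -0.098, B = 1.4, C = -5. B² - 4AC = 0, which is zero, so the equation is parabolic.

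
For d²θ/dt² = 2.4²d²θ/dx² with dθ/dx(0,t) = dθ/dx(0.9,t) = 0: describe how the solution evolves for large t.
θ oscillates about a mean that drifts linearly in t (generically unbounded; no decay). There is no damping, so the nonconstant modes persist as standing waves (energy conserved, no decay). But with Neumann conditions at both ends the constant mode has eigenvalue 0: the spatial mean M(t) of θ satisfies M'' = 0, so M(t) = M(0) + M'(0)·t. Unless the initial velocity has zero mean (∫θ_t(x,0)dx = 0), the solution grows linearly in t (unbounded, though not exponentially); if it does have zero mean, the solution stays bounded and simply oscillates.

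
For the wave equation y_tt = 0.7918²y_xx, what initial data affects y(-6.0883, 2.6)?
Domain of dependence: [-8.14698, -4.02962]. Signals travel at speed 0.7918, so data within |x - -6.0883| ≤ 0.7918·2.6 = 2.05868 can reach the point.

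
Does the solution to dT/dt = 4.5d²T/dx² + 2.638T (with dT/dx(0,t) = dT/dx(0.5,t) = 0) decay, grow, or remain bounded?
T grows unboundedly. With Neumann BCs the constant mode has diffusion eigenvalue 0, so any r > 0 makes it grow like e^(2.638t); solution grows exponentially.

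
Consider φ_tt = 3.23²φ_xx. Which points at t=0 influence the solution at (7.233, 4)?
Domain of dependence: [-5.687, 20.153]. Signals travel at speed 3.23, so data within |x - 7.233| ≤ 3.23·4 = 12.92 can reach the point.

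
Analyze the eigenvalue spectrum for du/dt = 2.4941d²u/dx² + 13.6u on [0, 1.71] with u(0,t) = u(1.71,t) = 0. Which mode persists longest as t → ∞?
Eigenvalues: λₙ = 2.4941n²π²/1.71² - 13.6.
First three modes:
  n=1: λ₁ = 2.4941π²/1.71² - 13.6 ≈ -5.182
  n=2: λ₂ = 9.9764π²/1.71² - 13.6 ≈ 20.073
  n=3: λ₃ = 22.4469π²/1.71² - 13.6 ≈ 62.164
Since 2.4941π²/1.71² ≈ 8.418 < 13.6, λ₁ < 0.
The n=1 mode grows fastest (−λₙ is largest for n=1) → dominates.
Asymptotic: u ~ c₁ sin(πx/1.71) e^{5.182t} (exponential growth at rate −λ₁ ≈ 5.182).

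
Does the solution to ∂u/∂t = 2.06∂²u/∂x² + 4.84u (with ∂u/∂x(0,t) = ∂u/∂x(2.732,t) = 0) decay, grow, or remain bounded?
u grows unboundedly. With Neumann BCs the constant mode has diffusion eigenvalue 0, so any r > 0 makes it grow like e^(4.84t); solution grows exponentially.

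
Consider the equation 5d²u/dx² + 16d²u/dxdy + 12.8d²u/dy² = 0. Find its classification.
Parabolic. (A = 5, B = 16, C = 12.8 gives B² - 4AC = 0.)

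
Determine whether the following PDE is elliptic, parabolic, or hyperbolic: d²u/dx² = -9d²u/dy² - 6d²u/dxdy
Rewriting in standard form: d²u/dx² + 6d²u/dxdy + 9d²u/dy² = 0. Coefficients: A = 1, B = 6, C = 9. B² - 4AC = 0, which is zero, so the equation is parabolic.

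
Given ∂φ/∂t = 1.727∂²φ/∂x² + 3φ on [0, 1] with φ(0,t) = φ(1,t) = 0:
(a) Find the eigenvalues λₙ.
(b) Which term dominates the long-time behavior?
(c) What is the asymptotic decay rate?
Eigenvalues: λₙ = 1.727n²π²/1² - 3.
First three modes:
  n=1: λ₁ = 1.727π² - 3 ≈ 14.045
  n=2: λ₂ = 6.908π² - 3 ≈ 65.179
  n=3: λ₃ = 15.543π² - 3 ≈ 150.403
Since 1.727π² ≈ 17.045 > 3, all λₙ > 0.
The n=1 mode decays slowest → dominates as t → ∞.
Asymptotic: φ ~ c₁ sin(πx/1) e^{-λ₁t} with decay rate λ₁ ≈ 14.045.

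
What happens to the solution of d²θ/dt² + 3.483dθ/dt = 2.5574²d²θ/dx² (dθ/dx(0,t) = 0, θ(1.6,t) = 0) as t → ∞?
θ → 0. Damping (γ=3.483) dissipates energy; oscillations decay exponentially.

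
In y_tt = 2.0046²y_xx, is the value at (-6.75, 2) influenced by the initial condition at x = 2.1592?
No. The domain of dependence is [-10.7592, -2.7408], and 2.1592 is outside this interval.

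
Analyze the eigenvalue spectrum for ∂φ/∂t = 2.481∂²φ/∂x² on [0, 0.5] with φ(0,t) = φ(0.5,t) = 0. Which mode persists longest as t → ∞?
Eigenvalues: λₙ = 2.481n²π²/0.5².
First three modes:
  n=1: λ₁ = 2.481π²/0.5² ≈ 97.946
  n=2: λ₂ = 9.924π²/0.5² ≈ 391.784 (4× faster decay)
  n=3: λ₃ = 22.329π²/0.5² ≈ 881.514 (9× faster decay)
As t → ∞, higher modes decay exponentially faster. The n=1 mode dominates: φ ~ c₁ sin(πx/0.5) e^{-λ₁t}.
Decay rate: λ₁ = 2.481π²/0.5² ≈ 97.946.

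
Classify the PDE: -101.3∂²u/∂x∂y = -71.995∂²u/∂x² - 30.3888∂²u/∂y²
Rewriting in standard form: 71.995∂²u/∂x² - 101.3∂²u/∂x∂y + 30.3888∂²u/∂y² = 0. A = 71.995, B = -101.3, C = 30.3888. Discriminant B² - 4AC = 1510.323376. Since 1510.323376 > 0, hyperbolic.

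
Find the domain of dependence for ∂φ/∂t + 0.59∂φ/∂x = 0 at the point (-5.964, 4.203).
A single point: x = -8.44377. The characteristic through (-5.964, 4.203) is x - 0.59t = const, so x = -5.964 - 0.59·4.203 = -8.44377.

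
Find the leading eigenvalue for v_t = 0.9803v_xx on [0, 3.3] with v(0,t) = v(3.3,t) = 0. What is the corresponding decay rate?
Eigenvalues: λₙ = 0.9803n²π²/3.3².
First three modes:
  n=1: λ₁ = 0.9803π²/3.3² ≈ 0.888
  n=2: λ₂ = 3.9212π²/3.3² ≈ 3.554 (4× faster decay)
  n=3: λ₃ = 8.8227π²/3.3² ≈ 7.996 (9× faster decay)
As t → ∞, higher modes decay exponentially faster. The n=1 mode dominates: v ~ c₁ sin(πx/3.3) e^{-λ₁t}.
Decay rate: λ₁ = 0.9803π²/3.3² ≈ 0.888.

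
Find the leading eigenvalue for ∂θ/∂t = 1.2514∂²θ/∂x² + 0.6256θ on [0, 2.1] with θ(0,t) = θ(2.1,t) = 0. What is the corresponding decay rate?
Eigenvalues: λₙ = 1.2514n²π²/2.1² - 0.6256.
First three modes:
  n=1: λ₁ = 1.2514π²/2.1² - 0.6256 ≈ 2.175
  n=2: λ₂ = 5.0056π²/2.1² - 0.6256 ≈ 10.577
  n=3: λ₃ = 11.2626π²/2.1² - 0.6256 ≈ 24.58
Since 1.2514π²/2.1² ≈ 2.801 > 0.6256, all λₙ > 0.
The n=1 mode decays slowest → dominates as t → ∞.
Asymptotic: θ ~ c₁ sin(πx/2.1) e^{-λ₁t} with decay rate λ₁ ≈ 2.175.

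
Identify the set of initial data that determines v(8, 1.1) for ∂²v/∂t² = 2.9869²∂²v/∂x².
Domain of dependence: [4.71441, 11.28559]. Signals travel at speed 2.9869, so data within |x - 8| ≤ 2.9869·1.1 = 3.28559 can reach the point.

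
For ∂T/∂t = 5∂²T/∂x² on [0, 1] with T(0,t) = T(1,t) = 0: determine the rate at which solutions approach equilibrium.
Eigenvalues: λₙ = 5n²π².
First three modes:
  n=1: λ₁ = 5π² ≈ 49.348
  n=2: λ₂ = 20π² ≈ 197.392 (4× faster decay)
  n=3: λ₃ = 45π² ≈ 444.132 (9× faster decay)
As t → ∞, higher modes decay exponentially faster. The n=1 mode dominates: T ~ c₁ sin(πx) e^{-λ₁t}.
Decay rate: λ₁ = 5π² ≈ 49.348.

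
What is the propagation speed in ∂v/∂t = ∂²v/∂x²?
Infinite. The heat equation is parabolic, not hyperbolic, so disturbances propagate instantly.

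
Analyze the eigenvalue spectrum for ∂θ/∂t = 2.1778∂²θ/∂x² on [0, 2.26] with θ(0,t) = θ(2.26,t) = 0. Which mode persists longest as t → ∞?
Eigenvalues: λₙ = 2.1778n²π²/2.26².
First three modes:
  n=1: λ₁ = 2.1778π²/2.26² ≈ 4.208
  n=2: λ₂ = 8.7112π²/2.26² ≈ 16.833 (4× faster decay)
  n=3: λ₃ = 19.6002π²/2.26² ≈ 37.874 (9× faster decay)
As t → ∞, higher modes decay exponentially faster. The n=1 mode dominates: θ ~ c₁ sin(πx/2.26) e^{-λ₁t}.
Decay rate: λ₁ = 2.1778π²/2.26² ≈ 4.208.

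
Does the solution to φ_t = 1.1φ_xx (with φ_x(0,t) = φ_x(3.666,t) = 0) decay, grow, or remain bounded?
φ → constant (steady state). Heat is conserved (no flux at boundaries); solution approaches the spatial average.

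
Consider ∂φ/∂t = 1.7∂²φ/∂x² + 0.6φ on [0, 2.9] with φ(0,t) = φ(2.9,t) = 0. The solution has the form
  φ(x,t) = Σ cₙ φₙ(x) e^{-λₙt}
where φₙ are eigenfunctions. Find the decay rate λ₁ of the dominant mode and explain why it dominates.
Eigenvalues: λₙ = 1.7n²π²/2.9² - 0.6.
First three modes:
  n=1: λ₁ = 1.7π²/2.9² - 0.6 ≈ 1.395
  n=2: λ₂ = 6.8π²/2.9² - 0.6 ≈ 7.38
  n=3: λ₃ = 15.3π²/2.9² - 0.6 ≈ 17.355
Since 1.7π²/2.9² ≈ 1.995 > 0.6, all λₙ > 0.
The n=1 mode decays slowest → dominates as t → ∞.
Asymptotic: φ ~ c₁ sin(πx/2.9) e^{-λ₁t} with decay rate λ₁ ≈ 1.395.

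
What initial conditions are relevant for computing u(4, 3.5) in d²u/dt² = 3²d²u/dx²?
Domain of dependence: [-6.5, 14.5]. Signals travel at speed 3, so data within |x - 4| ≤ 3·3.5 = 10.5 can reach the point.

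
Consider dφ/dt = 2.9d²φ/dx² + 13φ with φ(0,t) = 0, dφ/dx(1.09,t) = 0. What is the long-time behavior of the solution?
As t → ∞, φ grows unboundedly. Reaction dominates diffusion (r=13 > κπ²/(4L²)≈6.02); solution grows exponentially.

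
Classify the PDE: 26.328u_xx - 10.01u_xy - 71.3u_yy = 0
A = 26.328, B = -10.01, C = -71.3. Discriminant B² - 4AC = 7608.9457. Since 7608.9457 > 0, hyperbolic.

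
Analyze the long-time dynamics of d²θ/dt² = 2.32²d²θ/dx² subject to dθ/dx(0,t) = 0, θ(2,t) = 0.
Long-time behavior: θ oscillates (no decay). Energy is conserved; the solution oscillates indefinitely as standing waves.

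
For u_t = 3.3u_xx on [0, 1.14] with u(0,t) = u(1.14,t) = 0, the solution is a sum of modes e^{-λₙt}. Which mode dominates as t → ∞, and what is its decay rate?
Eigenvalues: λₙ = 3.3n²π²/1.14².
First three modes:
  n=1: λ₁ = 3.3π²/1.14² ≈ 25.061
  n=2: λ₂ = 13.2π²/1.14² ≈ 100.245 (4× faster decay)
  n=3: λ₃ = 29.7π²/1.14² ≈ 225.552 (9× faster decay)
As t → ∞, higher modes decay exponentially faster. The n=1 mode dominates: u ~ c₁ sin(πx/1.14) e^{-λ₁t}.
Decay rate: λ₁ = 3.3π²/1.14² ≈ 25.061.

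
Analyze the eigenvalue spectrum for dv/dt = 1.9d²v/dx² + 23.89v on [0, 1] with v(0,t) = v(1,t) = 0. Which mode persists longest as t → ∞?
Eigenvalues: λₙ = 1.9n²π²/1² - 23.89.
First three modes:
  n=1: λ₁ = 1.9π² - 23.89 ≈ -5.138
  n=2: λ₂ = 7.6π² - 23.89 ≈ 51.119
  n=3: λ₃ = 17.1π² - 23.89 ≈ 144.88
Since 1.9π² ≈ 18.752 < 23.89, λ₁ < 0.
The n=1 mode grows fastest (−λₙ is largest for n=1) → dominates.
Asymptotic: v ~ c₁ sin(πx/1) e^{5.138t} (exponential growth at rate −λ₁ ≈ 5.138).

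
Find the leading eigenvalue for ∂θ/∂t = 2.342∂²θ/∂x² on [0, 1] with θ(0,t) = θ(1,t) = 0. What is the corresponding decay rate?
Eigenvalues: λₙ = 2.342n²π².
First three modes:
  n=1: λ₁ = 2.342π² ≈ 23.115
  n=2: λ₂ = 9.368π² ≈ 92.458 (4× faster decay)
  n=3: λ₃ = 21.078π² ≈ 208.032 (9× faster decay)
As t → ∞, higher modes decay exponentially faster. The n=1 mode dominates: θ ~ c₁ sin(πx) e^{-λ₁t}.
Decay rate: λ₁ = 2.342π² ≈ 23.115.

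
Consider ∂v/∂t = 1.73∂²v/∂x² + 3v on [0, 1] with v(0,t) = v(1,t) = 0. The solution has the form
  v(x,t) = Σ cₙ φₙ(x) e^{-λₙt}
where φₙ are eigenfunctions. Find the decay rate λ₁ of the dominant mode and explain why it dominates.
Eigenvalues: λₙ = 1.73n²π²/1² - 3.
First three modes:
  n=1: λ₁ = 1.73π² - 3 ≈ 14.074
  n=2: λ₂ = 6.92π² - 3 ≈ 65.298
  n=3: λ₃ = 15.57π² - 3 ≈ 150.67
Since 1.73π² ≈ 17.074 > 3, all λₙ > 0.
The n=1 mode decays slowest → dominates as t → ∞.
Asymptotic: v ~ c₁ sin(πx/1) e^{-λ₁t} with decay rate λ₁ ≈ 14.074.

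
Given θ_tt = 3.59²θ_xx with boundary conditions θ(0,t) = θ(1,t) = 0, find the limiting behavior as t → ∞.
θ oscillates (no decay). Energy is conserved; the solution oscillates indefinitely as standing waves.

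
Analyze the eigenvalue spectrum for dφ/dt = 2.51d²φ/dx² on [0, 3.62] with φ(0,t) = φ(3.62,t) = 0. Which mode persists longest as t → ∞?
Eigenvalues: λₙ = 2.51n²π²/3.62².
First three modes:
  n=1: λ₁ = 2.51π²/3.62² ≈ 1.89
  n=2: λ₂ = 10.04π²/3.62² ≈ 7.562 (4× faster decay)
  n=3: λ₃ = 22.59π²/3.62² ≈ 17.014 (9× faster decay)
As t → ∞, higher modes decay exponentially faster. The n=1 mode dominates: φ ~ c₁ sin(πx/3.62) e^{-λ₁t}.
Decay rate: λ₁ = 2.51π²/3.62² ≈ 1.89.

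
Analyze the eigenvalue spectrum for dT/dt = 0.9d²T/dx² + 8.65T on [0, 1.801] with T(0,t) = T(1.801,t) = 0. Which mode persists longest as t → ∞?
Eigenvalues: λₙ = 0.9n²π²/1.801² - 8.65.
First three modes:
  n=1: λ₁ = 0.9π²/1.801² - 8.65 ≈ -5.911
  n=2: λ₂ = 3.6π²/1.801² - 8.65 ≈ 2.304
  n=3: λ₃ = 8.1π²/1.801² - 8.65 ≈ 15.997
Since 0.9π²/1.801² ≈ 2.739 < 8.65, λ₁ < 0.
The n=1 mode grows fastest (−λₙ is largest for n=1) → dominates.
Asymptotic: T ~ c₁ sin(πx/1.801) e^{5.911t} (exponential growth at rate −λ₁ ≈ 5.911).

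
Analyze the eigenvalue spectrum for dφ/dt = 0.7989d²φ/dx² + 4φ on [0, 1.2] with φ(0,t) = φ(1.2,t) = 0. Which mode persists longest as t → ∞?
Eigenvalues: λₙ = 0.7989n²π²/1.2² - 4.
First three modes:
  n=1: λ₁ = 0.7989π²/1.2² - 4 ≈ 1.476
  n=2: λ₂ = 3.1956π²/1.2² - 4 ≈ 17.902
  n=3: λ₃ = 7.1901π²/1.2² - 4 ≈ 45.28
Since 0.7989π²/1.2² ≈ 5.476 > 4, all λₙ > 0.
The n=1 mode decays slowest → dominates as t → ∞.
Asymptotic: φ ~ c₁ sin(πx/1.2) e^{-λ₁t} with decay rate λ₁ ≈ 1.476.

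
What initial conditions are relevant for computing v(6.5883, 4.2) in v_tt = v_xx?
Domain of dependence: [2.3883, 10.7883]. Signals travel at speed 1, so data within |x - 6.5883| ≤ 1·4.2 = 4.2 can reach the point.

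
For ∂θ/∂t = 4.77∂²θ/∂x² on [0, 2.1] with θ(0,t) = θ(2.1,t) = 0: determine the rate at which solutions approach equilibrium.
Eigenvalues: λₙ = 4.77n²π²/2.1².
First three modes:
  n=1: λ₁ = 4.77π²/2.1² ≈ 10.675
  n=2: λ₂ = 19.08π²/2.1² ≈ 42.701 (4× faster decay)
  n=3: λ₃ = 42.93π²/2.1² ≈ 96.078 (9× faster decay)
As t → ∞, higher modes decay exponentially faster. The n=1 mode dominates: θ ~ c₁ sin(πx/2.1) e^{-λ₁t}.
Decay rate: λ₁ = 4.77π²/2.1² ≈ 10.675.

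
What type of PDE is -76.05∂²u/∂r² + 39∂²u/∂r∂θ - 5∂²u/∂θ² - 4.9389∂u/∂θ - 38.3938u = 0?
With A = -76.05, B = 39, C = -5, the discriminant is 0. This is a parabolic PDE.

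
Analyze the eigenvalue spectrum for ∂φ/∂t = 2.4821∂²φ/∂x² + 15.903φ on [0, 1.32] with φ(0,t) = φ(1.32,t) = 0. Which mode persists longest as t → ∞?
Eigenvalues: λₙ = 2.4821n²π²/1.32² - 15.903.
First three modes:
  n=1: λ₁ = 2.4821π²/1.32² - 15.903 ≈ -1.843
  n=2: λ₂ = 9.9284π²/1.32² - 15.903 ≈ 40.335
  n=3: λ₃ = 22.3389π²/1.32² - 15.903 ≈ 110.633
Since 2.4821π²/1.32² ≈ 14.06 < 15.903, λ₁ < 0.
The n=1 mode grows fastest (−λₙ is largest for n=1) → dominates.
Asymptotic: φ ~ c₁ sin(πx/1.32) e^{1.843t} (exponential growth at rate −λ₁ ≈ 1.843).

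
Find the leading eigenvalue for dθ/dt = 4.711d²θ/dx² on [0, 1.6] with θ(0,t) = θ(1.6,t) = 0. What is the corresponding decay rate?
Eigenvalues: λₙ = 4.711n²π²/1.6².
First three modes:
  n=1: λ₁ = 4.711π²/1.6² ≈ 18.162
  n=2: λ₂ = 18.844π²/1.6² ≈ 72.65 (4× faster decay)
  n=3: λ₃ = 42.399π²/1.6² ≈ 163.461 (9× faster decay)
As t → ∞, higher modes decay exponentially faster. The n=1 mode dominates: θ ~ c₁ sin(πx/1.6) e^{-λ₁t}.
Decay rate: λ₁ = 4.711π²/1.6² ≈ 18.162.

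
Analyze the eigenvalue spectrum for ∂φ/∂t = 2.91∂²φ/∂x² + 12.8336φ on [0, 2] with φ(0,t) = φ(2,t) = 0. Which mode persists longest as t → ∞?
Eigenvalues: λₙ = 2.91n²π²/2² - 12.8336.
First three modes:
  n=1: λ₁ = 2.91π²/2² - 12.8336 ≈ -5.653
  n=2: λ₂ = 11.64π²/2² - 12.8336 ≈ 15.887
  n=3: λ₃ = 26.19π²/2² - 12.8336 ≈ 51.788
Since 2.91π²/2² ≈ 7.18 < 12.8336, λ₁ < 0.
The n=1 mode grows fastest (−λₙ is largest for n=1) → dominates.
Asymptotic: φ ~ c₁ sin(πx/2) e^{5.653t} (exponential growth at rate −λ₁ ≈ 5.653).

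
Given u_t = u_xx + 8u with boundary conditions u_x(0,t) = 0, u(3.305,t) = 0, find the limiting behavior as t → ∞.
u grows unboundedly. Reaction dominates diffusion (r=8 > κπ²/(4L²)≈0.23); solution grows exponentially.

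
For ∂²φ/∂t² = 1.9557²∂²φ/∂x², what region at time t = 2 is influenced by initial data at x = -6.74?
Domain of influence: [-10.6514, -2.8286]. Data at x = -6.74 spreads outward at speed 1.9557.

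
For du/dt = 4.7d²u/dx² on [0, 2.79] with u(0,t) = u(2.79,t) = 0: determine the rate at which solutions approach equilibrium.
Eigenvalues: λₙ = 4.7n²π²/2.79².
First three modes:
  n=1: λ₁ = 4.7π²/2.79² ≈ 5.959
  n=2: λ₂ = 18.8π²/2.79² ≈ 23.837 (4× faster decay)
  n=3: λ₃ = 42.3π²/2.79² ≈ 53.633 (9× faster decay)
As t → ∞, higher modes decay exponentially faster. The n=1 mode dominates: u ~ c₁ sin(πx/2.79) e^{-λ₁t}.
Decay rate: λ₁ = 4.7π²/2.79² ≈ 5.959.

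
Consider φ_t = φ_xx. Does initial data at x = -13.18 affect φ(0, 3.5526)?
Yes, for any finite x. The heat equation has infinite propagation speed, so all initial data affects all points at any t > 0.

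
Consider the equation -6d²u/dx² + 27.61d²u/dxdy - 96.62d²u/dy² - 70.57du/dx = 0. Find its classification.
Elliptic. (A = -6, B = 27.61, C = -96.62 gives B² - 4AC = -1556.5679.)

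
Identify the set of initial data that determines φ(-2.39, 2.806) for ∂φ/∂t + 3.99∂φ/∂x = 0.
A single point: x = -13.58594. The characteristic through (-2.39, 2.806) is x - 3.99t = const, so x = -2.39 - 3.99·2.806 = -13.58594.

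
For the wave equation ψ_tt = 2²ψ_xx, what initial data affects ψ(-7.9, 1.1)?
Domain of dependence: [-10.1, -5.7]. Signals travel at speed 2, so data within |x - -7.9| ≤ 2·1.1 = 2.2 can reach the point.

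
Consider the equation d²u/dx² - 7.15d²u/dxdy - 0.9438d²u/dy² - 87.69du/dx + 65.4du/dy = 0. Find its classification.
Hyperbolic. (A = 1, B = -7.15, C = -0.9438 gives B² - 4AC = 54.8977.)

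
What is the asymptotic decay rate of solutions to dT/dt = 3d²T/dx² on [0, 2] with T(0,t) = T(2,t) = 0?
Eigenvalues: λₙ = 3n²π²/2².
First three modes:
  n=1: λ₁ = 3π²/2² ≈ 7.402
  n=2: λ₂ = 12π²/2² ≈ 29.609 (4× faster decay)
  n=3: λ₃ = 27π²/2² ≈ 66.62 (9× faster decay)
As t → ∞, higher modes decay exponentially faster. The n=1 mode dominates: T ~ c₁ sin(πx/2) e^{-λ₁t}.
Decay rate: λ₁ = 3π²/2² ≈ 7.402.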